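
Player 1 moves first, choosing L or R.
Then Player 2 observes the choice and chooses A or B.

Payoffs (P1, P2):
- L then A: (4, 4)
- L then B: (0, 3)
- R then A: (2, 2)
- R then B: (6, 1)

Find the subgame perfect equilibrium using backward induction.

P1 plays L, P2 plays A after L and A after R; Payoff (4, 4)

Work:
Backward induction:
After L: P2 chooses A → P1 gets 4
After R: P2 chooses A → P1 gets 2
P1 chooses L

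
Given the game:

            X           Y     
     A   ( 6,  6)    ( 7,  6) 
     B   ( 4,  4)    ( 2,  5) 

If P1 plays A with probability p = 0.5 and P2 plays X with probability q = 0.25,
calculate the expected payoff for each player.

E[P1] = 4.625, E[P2] = 5.375

Work:
E[P1] = p·q·π₁(A,X) + p·(1-q)·π₁(A,Y) + (1-p)·q·π₁(B,X) + (1-p)·(1-q)·π₁(B,Y)
= 0.5·0.25·6 + 0.5·0.75·7 + 0.5·0.25·4 + 0.5·0.75·2
= 4.625

E[P2] = 5.375 (similar calculation)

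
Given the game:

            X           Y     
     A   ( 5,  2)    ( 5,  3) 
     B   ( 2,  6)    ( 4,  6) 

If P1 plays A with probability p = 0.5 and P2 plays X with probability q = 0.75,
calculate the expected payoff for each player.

E[P1] = 3.75, E[P2] = 4.125

Work:
E[P1] = p·q·π₁(A,X) + p·(1-q)·π₁(A,Y) + (1-p)·q·π₁(B,X) + (1-p)·(1-q)·π₁(B,Y)
= 0.5·0.75·5 + 0.5·0.25·5 + 0.5·0.75·2 + 0.5·0.25·4
= 3.75

E[P2] = 4.125 (similar calculation)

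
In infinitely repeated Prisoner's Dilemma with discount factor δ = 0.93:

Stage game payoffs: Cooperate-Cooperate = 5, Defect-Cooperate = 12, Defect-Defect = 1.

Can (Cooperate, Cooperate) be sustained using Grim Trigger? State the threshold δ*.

δ* = 0.6364; since δ = 0.93 ≥ 0.6364, cooperation can be sustained

Work:
For Grim Trigger:
Cooperate forever: 5/(1-δ)
Defect then punished: 12 + 1·δ/(1-δ)
Need: 5/(1-δ) ≥ 12 + 1·δ/(1-δ)
Solving: δ ≥ (T-R)/(T-P) = (12-5)/(12-1) = 0.6364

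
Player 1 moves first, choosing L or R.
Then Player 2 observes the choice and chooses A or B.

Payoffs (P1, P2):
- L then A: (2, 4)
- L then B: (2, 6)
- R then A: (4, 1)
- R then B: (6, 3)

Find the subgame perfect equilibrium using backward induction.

P1 plays R, P2 plays B after L and B after R; Payoff (6, 3)

Work:
Backward induction:
After L: P2 chooses B → P1 gets 2
After R: P2 chooses B → P1 gets 6
P1 chooses R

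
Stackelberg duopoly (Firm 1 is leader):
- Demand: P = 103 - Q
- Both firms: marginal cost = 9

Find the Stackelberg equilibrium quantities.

q₁* (leader) = 47.0, q₂* (follower) = 23.5

Work:
Follower's reaction: q₂ = (a - c - q₁)/2
Leader substitutes: π₁ = q₁·(a - q₁ - (a-c-q₁)/2 - c)
FOC: q₁* = (103 - 9)/2 = 47.00
Then: q₂* = (103 - 9 - 47.0)/2 = 23.50
Leader has first-mover advantage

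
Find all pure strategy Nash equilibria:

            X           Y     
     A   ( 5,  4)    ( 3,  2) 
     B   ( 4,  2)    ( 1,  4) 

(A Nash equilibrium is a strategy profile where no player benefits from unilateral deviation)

Nash equilibrium: (A, X)

Work:
Best responses:
  P1 vs X: payoffs [5, 4] → best response A (payoff 5)
  P1 vs Y: payoffs [3, 1] → best response A (payoff 3)
  P2 vs A: payoffs [4, 2] → best response X (payoff 4)
  P2 vs B: payoffs [2, 4] → best response Y (payoff 4)
Mutual best responses: (A,X) → Nash equilibria.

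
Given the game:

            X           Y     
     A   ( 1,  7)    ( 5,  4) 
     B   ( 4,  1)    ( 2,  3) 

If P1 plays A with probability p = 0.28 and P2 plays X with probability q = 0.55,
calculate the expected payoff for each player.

E[P1] = 3.016, E[P2] = 2.95

Work:
E[P1] = p·q·π₁(A,X) + p·(1-q)·π₁(A,Y) + (1-p)·q·π₁(B,X) + (1-p)·(1-q)·π₁(B,Y)
= 0.28·0.55·1 + 0.28·0.45·5 + 0.72·0.55·4 + 0.72·0.45·2
= 3.016

E[P2] = 2.95 (similar calculation)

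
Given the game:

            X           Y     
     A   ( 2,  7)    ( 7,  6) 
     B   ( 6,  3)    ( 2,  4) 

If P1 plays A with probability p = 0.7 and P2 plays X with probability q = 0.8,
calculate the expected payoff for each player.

E[P1] = 3.66, E[P2] = 5.72

Work:
E[P1] = p·q·π₁(A,X) + p·(1-q)·π₁(A,Y) + (1-p)·q·π₁(B,X) + (1-p)·(1-q)·π₁(B,Y)
= 0.7·0.8·2 + 0.7·0.2·7 + 0.3·0.8·6 + 0.3·0.2·2
= 3.66

E[P2] = 5.72 (similar calculation)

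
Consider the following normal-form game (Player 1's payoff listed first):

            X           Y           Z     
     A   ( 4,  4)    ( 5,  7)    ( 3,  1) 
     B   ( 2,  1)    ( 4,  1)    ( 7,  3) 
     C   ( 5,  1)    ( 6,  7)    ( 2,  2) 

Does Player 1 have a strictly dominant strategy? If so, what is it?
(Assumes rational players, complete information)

No strictly dominant strategy exists for Player 1

Work:
A strategy strictly dominates another if it gives a strictly higher payoff against every opponent action. Compare each pair of P1's strategies column-by-column:
  A vs B: [4 vs 2, 5 vs 4, 3 vs 7] → A does not strictly dominate B (column Z: 3 ≤ 7)
  A vs C: [4 vs 5, 5 vs 6, 3 vs 2] → A does not strictly dominate C (column X: 4 ≤ 5)
  B vs A: [2 vs 4, 4 vs 5, 7 vs 3] → B does not strictly dominate A (column X: 2 ≤ 4)
  B vs C: [2 vs 5, 4 vs 6, 7 vs 2] → B does not strictly dominate C (column X: 2 ≤ 5)
  C vs A: [5 vs 4, 6 vs 5, 2 vs 3] → C does not strictly dominate A (column Z: 2 ≤ 3)
  C vs B: [5 vs 2, 6 vs 4, 2 vs 7] → C does not strictly dominate B (column Z: 2 ≤ 7)
No single strategy strictly dominates all others → no strictly dominant strategy.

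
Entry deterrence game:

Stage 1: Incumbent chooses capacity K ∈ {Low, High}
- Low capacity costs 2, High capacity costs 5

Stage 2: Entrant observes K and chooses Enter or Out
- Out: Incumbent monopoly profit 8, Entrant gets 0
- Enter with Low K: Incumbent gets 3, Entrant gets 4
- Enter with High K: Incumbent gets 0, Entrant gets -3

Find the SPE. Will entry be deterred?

SPE: (High, Enter|Low, Out|High); Entry deterred. Incumbent net profit = 3

Work:
After Low K: Entrant enters (4 > 0)
After High K: Entrant stays out (-3 < 0)
Incumbent: Low → 3−2=1, High → 8−5=3
Incumbent chooses High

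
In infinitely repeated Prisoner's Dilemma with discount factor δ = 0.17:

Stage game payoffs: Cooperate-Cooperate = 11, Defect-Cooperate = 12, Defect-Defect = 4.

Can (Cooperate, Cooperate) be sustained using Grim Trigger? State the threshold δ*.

δ* = 0.125; since δ = 0.17 ≥ 0.125, cooperation can be sustained

Work:
For Grim Trigger:
Cooperate forever: 11/(1-δ)
Defect then punished: 12 + 4·δ/(1-δ)
Need: 11/(1-δ) ≥ 12 + 4·δ/(1-δ)
Solving: δ ≥ (T-R)/(T-P) = (12-11)/(12-4) = 0.125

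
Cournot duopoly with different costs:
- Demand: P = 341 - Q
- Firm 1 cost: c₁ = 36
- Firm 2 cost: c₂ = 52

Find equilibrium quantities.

q₁* = 107.0, q₂* = 91.0

Work:
Reaction: q₁ = (341 - 36 - q₂)/2
Reaction: q₂ = (341 - 52 - q₁)/2
Solve simultaneously:
q₁* = (341 - 2×36 + 52)/3 = 107.0
q₂* = (341 - 2×52 + 36)/3 = 91.0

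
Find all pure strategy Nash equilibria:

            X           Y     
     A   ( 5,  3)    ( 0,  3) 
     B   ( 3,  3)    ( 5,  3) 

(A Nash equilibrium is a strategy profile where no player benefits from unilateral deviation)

Nash equilibrium: (A, X), (B, Y)

Work:
Best responses:
  P1 vs X: payoffs [5, 3] → best response A (payoff 5)
  P1 vs Y: payoffs [0, 5] → best response B (payoff 5)
  P2 vs A: payoffs [3, 3] → best response X/Y (payoff 3)
  P2 vs B: payoffs [3, 3] → best response X/Y (payoff 3)
Mutual best responses: (A,X), (B,Y) → Nash equilibria.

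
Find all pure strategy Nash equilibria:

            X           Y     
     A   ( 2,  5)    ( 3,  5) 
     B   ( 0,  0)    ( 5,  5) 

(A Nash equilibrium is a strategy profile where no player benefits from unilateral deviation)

Nash equilibrium: (A, X), (B, Y)

Work:
Best responses:
  P1 vs X: payoffs [2, 0] → best response A (payoff 2)
  P1 vs Y: payoffs [3, 5] → best response B (payoff 5)
  P2 vs A: payoffs [5, 5] → best response X/Y (payoff 5)
  P2 vs B: payoffs [0, 5] → best response Y (payoff 5)
Mutual best responses: (A,X), (B,Y) → Nash equilibria.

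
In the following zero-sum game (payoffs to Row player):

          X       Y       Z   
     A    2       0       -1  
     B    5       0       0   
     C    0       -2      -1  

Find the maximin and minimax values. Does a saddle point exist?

Maximin = 0, Minimax = 0, Saddle: True

Work:
Row minimums: [-1, 0, -2] → maximin = 0
Column maximums: [5, 0, 0] → minimax = 0
Saddle point exists! Game value = 0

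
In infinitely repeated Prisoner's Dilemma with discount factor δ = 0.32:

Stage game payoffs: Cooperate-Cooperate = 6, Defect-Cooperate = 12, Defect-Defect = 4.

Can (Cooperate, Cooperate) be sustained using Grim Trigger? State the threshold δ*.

δ* = 0.75; since δ = 0.32 < 0.75, cooperation cannot be sustained

Work:
For Grim Trigger:
Cooperate forever: 6/(1-δ)
Defect then punished: 12 + 4·δ/(1-δ)
Need: 6/(1-δ) ≥ 12 + 4·δ/(1-δ)
Solving: δ ≥ (T-R)/(T-P) = (12-6)/(12-4) = 0.75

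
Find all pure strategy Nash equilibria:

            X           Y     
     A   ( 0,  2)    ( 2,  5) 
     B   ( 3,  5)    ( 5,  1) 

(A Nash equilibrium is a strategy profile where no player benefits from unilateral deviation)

Nash equilibrium: (B, X)

Work:
Best responses:
  P1 vs X: payoffs [0, 3] → best response B (payoff 3)
  P1 vs Y: payoffs [2, 5] → best response B (payoff 5)
  P2 vs A: payoffs [2, 5] → best response Y (payoff 5)
  P2 vs B: payoffs [5, 1] → best response X (payoff 5)
Mutual best responses: (B,X) → Nash equilibria.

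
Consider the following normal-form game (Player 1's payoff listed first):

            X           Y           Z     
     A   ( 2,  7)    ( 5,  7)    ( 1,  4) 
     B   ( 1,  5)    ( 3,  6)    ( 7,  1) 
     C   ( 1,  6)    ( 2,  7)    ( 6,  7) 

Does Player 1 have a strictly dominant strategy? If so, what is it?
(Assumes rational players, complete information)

No strictly dominant strategy exists for Player 1

Work:
A strategy strictly dominates another if it gives a strictly higher payoff against every opponent action. Compare each pair of P1's strategies column-by-column:
  A vs B: [2 vs 1, 5 vs 3, 1 vs 7] → A does not strictly dominate B (column Z: 1 ≤ 7)
  A vs C: [2 vs 1, 5 vs 2, 1 vs 6] → A does not strictly dominate C (column Z: 1 ≤ 6)
  B vs A: [1 vs 2, 3 vs 5, 7 vs 1] → B does not strictly dominate A (column X: 1 ≤ 2)
  B vs C: [1 vs 1, 3 vs 2, 7 vs 6] → B does not strictly dominate C (column X: 1 ≤ 1)
  C vs A: [1 vs 2, 2 vs 5, 6 vs 1] → C does not strictly dominate A (column X: 1 ≤ 2)
  C vs B: [1 vs 1, 2 vs 3, 6 vs 7] → C does not strictly dominate B (column X: 1 ≤ 1)
No single strategy strictly dominates all others → no strictly dominant strategy.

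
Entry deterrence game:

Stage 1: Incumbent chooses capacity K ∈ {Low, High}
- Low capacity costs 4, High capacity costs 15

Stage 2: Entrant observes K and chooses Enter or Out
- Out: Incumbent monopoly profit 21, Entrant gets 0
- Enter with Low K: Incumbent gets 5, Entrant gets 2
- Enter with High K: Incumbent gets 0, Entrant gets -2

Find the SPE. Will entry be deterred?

SPE: (High, Enter|Low, Out|High); Entry deterred. Incumbent net profit = 6

Work:
After Low K: Entrant enters (2 > 0)
After High K: Entrant stays out (-2 < 0)
Incumbent: Low → 5−4=1, High → 21−15=6
Incumbent chooses High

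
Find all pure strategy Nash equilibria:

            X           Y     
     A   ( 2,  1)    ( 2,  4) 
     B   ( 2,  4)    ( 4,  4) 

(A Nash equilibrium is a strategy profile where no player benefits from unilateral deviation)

Nash equilibrium: (B, X), (B, Y)

Work:
Best responses:
  P1 vs X: payoffs [2, 2] → best response A/B (payoff 2)
  P1 vs Y: payoffs [2, 4] → best response B (payoff 4)
  P2 vs A: payoffs [1, 4] → best response Y (payoff 4)
  P2 vs B: payoffs [4, 4] → best response X/Y (payoff 4)
Mutual best responses: (B,X), (B,Y) → Nash equilibria.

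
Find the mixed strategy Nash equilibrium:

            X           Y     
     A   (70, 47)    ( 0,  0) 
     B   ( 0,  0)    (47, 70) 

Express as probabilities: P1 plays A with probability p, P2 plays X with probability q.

p = 0.5983, q = 0.4017

Work:
Find probabilities that make opponent indifferent:
P2 chooses q to make P1 indifferent between A and B
P1 chooses p to make P2 indifferent between X and Y
Mixed NE: P1 plays (A: 0.5983, B: 0.4017), P2 plays (X: 0.4017, Y: 0.5983)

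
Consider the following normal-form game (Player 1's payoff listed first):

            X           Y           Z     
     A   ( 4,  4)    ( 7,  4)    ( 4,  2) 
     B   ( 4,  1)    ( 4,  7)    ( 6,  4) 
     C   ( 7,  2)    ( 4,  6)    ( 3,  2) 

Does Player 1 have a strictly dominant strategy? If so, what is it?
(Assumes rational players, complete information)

No strictly dominant strategy exists for Player 1

Work:
A strategy strictly dominates another if it gives a strictly higher payoff against every opponent action. Compare each pair of P1's strategies column-by-column:
  A vs B: [4 vs 4, 7 vs 4, 4 vs 6] → A does not strictly dominate B (column X: 4 ≤ 4)
  A vs C: [4 vs 7, 7 vs 4, 4 vs 3] → A does not strictly dominate C (column X: 4 ≤ 7)
  B vs A: [4 vs 4, 4 vs 7, 6 vs 4] → B does not strictly dominate A (column X: 4 ≤ 4)
  B vs C: [4 vs 7, 4 vs 4, 6 vs 3] → B does not strictly dominate C (column X: 4 ≤ 7)
  C vs A: [7 vs 4, 4 vs 7, 3 vs 4] → C does not strictly dominate A (column Y: 4 ≤ 7)
  C vs B: [7 vs 4, 4 vs 4, 3 vs 6] → C does not strictly dominate B (column Y: 4 ≤ 4)
No single strategy strictly dominates all others → no strictly dominant strategy.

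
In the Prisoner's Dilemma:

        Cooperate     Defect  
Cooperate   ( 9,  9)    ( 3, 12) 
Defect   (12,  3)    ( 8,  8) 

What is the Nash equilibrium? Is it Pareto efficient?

(Defect, Defect) is NE; not Pareto efficient

Work:
Defect dominates Cooperate for both players:
If P2 cooperates: Defect (12) > Cooperate (9)
If P2 defects: Defect (8) > Cooperate (3)
NE: (Defect, Defect) with payoff (8, 8)
But (Cooperate, Cooperate) = (9, 9) Pareto dominates (8, 8)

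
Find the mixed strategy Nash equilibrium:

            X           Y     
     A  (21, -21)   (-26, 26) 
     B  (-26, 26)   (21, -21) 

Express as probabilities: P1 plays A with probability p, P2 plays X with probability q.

p = 0.5, q = 0.5

Work:
Find probabilities that make opponent indifferent:
P2 chooses q to make P1 indifferent between A and B
P1 chooses p to make P2 indifferent between X and Y
Mixed NE: P1 plays (A: 0.5, B: 0.5), P2 plays (X: 0.5, Y: 0.5)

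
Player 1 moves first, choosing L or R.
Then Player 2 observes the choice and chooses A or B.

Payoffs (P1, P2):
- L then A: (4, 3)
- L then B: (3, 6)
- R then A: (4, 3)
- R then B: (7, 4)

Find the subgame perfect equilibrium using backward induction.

P1 plays R, P2 plays B after L and B after R; Payoff (7, 4)

Work:
Backward induction:
After L: P2 chooses B → P1 gets 3
After R: P2 chooses B → P1 gets 7
P1 chooses R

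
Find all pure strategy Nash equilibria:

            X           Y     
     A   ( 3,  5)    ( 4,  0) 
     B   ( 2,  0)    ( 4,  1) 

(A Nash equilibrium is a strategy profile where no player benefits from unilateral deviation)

Nash equilibrium: (A, X), (B, Y)

Work:
Best responses:
  P1 vs X: payoffs [3, 2] → best response A (payoff 3)
  P1 vs Y: payoffs [4, 4] → best response A/B (payoff 4)
  P2 vs A: payoffs [5, 0] → best response X (payoff 5)
  P2 vs B: payoffs [0, 1] → best response Y (payoff 1)
Mutual best responses: (A,X), (B,Y) → Nash equilibria.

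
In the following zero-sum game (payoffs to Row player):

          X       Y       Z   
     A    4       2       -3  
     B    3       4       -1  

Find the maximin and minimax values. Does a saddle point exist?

Maximin = -1, Minimax = -1, Saddle: True

Work:
Row minimums: [-3, -1] → maximin = -1
Column maximums: [4, 4, -1] → minimax = -1
Saddle point exists! Game value = -1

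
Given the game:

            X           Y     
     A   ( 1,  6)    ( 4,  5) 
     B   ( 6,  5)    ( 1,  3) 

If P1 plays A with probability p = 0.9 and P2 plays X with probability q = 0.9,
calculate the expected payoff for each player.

E[P1] = 1.72, E[P2] = 5.79

Work:
E[P1] = p·q·π₁(A,X) + p·(1-q)·π₁(A,Y) + (1-p)·q·π₁(B,X) + (1-p)·(1-q)·π₁(B,Y)
= 0.9·0.9·1 + 0.9·0.1·4 + 0.1·0.9·6 + 0.1·0.1·1
= 1.72

E[P2] = 5.79 (similar calculation)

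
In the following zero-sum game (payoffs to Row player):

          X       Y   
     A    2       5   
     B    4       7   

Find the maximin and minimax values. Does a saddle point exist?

Maximin = 4, Minimax = 4, Saddle: True

Work:
Row minimums: [2, 4] → maximin = 4
Column maximums: [4, 7] → minimax = 4
Saddle point exists! Game value = 4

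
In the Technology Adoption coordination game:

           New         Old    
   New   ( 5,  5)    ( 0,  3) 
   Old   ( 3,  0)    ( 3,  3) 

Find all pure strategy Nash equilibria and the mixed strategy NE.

Pure NE: (New, New) and (Old, Old); Mixed NE: p = 0.6, q = 0.6

Work:
Check pure NE:
(New, New): (5, 5) - no unilateral deviation beneficial
(Old, Old): (3, 3) - no unilateral deviation beneficial
Mixed NE: P1 plays New with p = 0.6, P2 plays New with q = 0.6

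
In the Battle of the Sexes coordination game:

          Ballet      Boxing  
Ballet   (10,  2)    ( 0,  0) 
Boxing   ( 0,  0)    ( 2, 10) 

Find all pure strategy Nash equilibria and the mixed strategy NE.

Pure NE: (Ballet, Ballet) and (Boxing, Boxing); Mixed NE: p = 0.8333, q = 0.1667

Work:
Check pure NE:
(Ballet, Ballet): (10, 2) - no unilateral deviation beneficial
(Boxing, Boxing): (2, 10) - no unilateral deviation beneficial
Mixed NE: P1 plays Ballet with p = 0.8333, P2 plays Ballet with q = 0.1667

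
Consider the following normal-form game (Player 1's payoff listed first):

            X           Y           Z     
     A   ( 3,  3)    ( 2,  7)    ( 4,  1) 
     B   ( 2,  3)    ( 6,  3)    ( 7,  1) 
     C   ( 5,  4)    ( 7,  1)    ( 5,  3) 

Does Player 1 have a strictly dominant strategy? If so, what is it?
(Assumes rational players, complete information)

No strictly dominant strategy exists for Player 1

Work:
A strategy strictly dominates another if it gives a strictly higher payoff against every opponent action. Compare each pair of P1's strategies column-by-column:
  A vs B: [3 vs 2, 2 vs 6, 4 vs 7] → A does not strictly dominate B (column Y: 2 ≤ 6)
  A vs C: [3 vs 5, 2 vs 7, 4 vs 5] → A does not strictly dominate C (column X: 3 ≤ 5)
  B vs A: [2 vs 3, 6 vs 2, 7 vs 4] → B does not strictly dominate A (column X: 2 ≤ 3)
  B vs C: [2 vs 5, 6 vs 7, 7 vs 5] → B does not strictly dominate C (column X: 2 ≤ 5)
  C vs A: [5 vs 3, 7 vs 2, 5 vs 4] → C strictly dominates A
  C vs B: [5 vs 2, 7 vs 6, 5 vs 7] → C does not strictly dominate B (column Z: 5 ≤ 7)
No single strategy strictly dominates all others → no strictly dominant strategy.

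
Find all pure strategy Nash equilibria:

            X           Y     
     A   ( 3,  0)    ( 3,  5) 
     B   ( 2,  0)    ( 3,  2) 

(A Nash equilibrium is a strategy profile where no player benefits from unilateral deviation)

Nash equilibrium: (A, Y), (B, Y)

Work:
Best responses:
  P1 vs X: payoffs [3, 2] → best response A (payoff 3)
  P1 vs Y: payoffs [3, 3] → best response A/B (payoff 3)
  P2 vs A: payoffs [0, 5] → best response Y (payoff 5)
  P2 vs B: payoffs [0, 2] → best response Y (payoff 2)
Mutual best responses: (A,Y), (B,Y) → Nash equilibria.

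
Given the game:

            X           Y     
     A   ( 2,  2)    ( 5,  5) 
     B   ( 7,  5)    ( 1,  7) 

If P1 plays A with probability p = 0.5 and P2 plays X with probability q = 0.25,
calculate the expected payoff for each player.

E[P1] = 3.375, E[P2] = 5.375

Work:
E[P1] = p·q·π₁(A,X) + p·(1-q)·π₁(A,Y) + (1-p)·q·π₁(B,X) + (1-p)·(1-q)·π₁(B,Y)
= 0.5·0.25·2 + 0.5·0.75·5 + 0.5·0.25·7 + 0.5·0.75·1
= 3.375

E[P2] = 5.375 (similar calculation)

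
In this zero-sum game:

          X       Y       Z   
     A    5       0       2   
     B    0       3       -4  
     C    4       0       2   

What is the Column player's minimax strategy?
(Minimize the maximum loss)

Column should play Z, value = 2

Work:
Column player minimizes Row's maximum payoff:
Column X: max payoff to Row = 5
Column Y: max payoff to Row = 3
Column Z: max payoff to Row = 2
Minimum is 2, achieved by column Z.
Minimax strategy: Z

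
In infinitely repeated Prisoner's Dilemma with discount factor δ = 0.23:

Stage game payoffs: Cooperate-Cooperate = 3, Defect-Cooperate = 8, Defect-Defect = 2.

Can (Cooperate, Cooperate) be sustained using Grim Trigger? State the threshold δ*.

δ* = 0.8333; since δ = 0.23 < 0.8333, cooperation cannot be sustained

Work:
For Grim Trigger:
Cooperate forever: 3/(1-δ)
Defect then punished: 8 + 2·δ/(1-δ)
Need: 3/(1-δ) ≥ 8 + 2·δ/(1-δ)
Solving: δ ≥ (T-R)/(T-P) = (8-3)/(8-2) = 0.8333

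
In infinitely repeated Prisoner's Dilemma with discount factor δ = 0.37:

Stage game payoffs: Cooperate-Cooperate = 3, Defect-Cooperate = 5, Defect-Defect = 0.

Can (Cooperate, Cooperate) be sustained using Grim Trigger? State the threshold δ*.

δ* = 0.4; since δ = 0.37 < 0.4, cooperation cannot be sustained

Work:
For Grim Trigger:
Cooperate forever: 3/(1-δ)
Defect then punished: 5 + 0·δ/(1-δ)
Need: 3/(1-δ) ≥ 5 + 0·δ/(1-δ)
Solving: δ ≥ (T-R)/(T-P) = (5-3)/(5-0) = 0.4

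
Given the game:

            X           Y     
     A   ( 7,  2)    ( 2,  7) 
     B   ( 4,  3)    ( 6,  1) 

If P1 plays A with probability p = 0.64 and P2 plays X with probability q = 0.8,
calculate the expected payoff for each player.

E[P1] = 5.424, E[P2] = 2.856

Work:
E[P1] = p·q·π₁(A,X) + p·(1-q)·π₁(A,Y) + (1-p)·q·π₁(B,X) + (1-p)·(1-q)·π₁(B,Y)
= 0.64·0.8·7 + 0.64·0.2·2 + 0.36·0.8·4 + 0.36·0.2·6
= 5.424

E[P2] = 2.856 (similar calculation)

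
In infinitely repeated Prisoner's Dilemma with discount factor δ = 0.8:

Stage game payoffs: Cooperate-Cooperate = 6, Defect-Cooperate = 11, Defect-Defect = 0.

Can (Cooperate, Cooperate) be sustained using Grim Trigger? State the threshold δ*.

δ* = 0.4545; since δ = 0.8 ≥ 0.4545, cooperation can be sustained

Work:
For Grim Trigger:
Cooperate forever: 6/(1-δ)
Defect then punished: 11 + 0·δ/(1-δ)
Need: 6/(1-δ) ≥ 11 + 0·δ/(1-δ)
Solving: δ ≥ (T-R)/(T-P) = (11-6)/(11-0) = 0.4545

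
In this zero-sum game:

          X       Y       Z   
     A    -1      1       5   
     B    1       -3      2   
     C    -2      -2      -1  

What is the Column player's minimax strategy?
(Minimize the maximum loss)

Column should play X or Y (all achieve the minimum), value = 1

Work:
Column player minimizes Row's maximum payoff:
Column X: max payoff to Row = 1
Column Y: max payoff to Row = 1
Column Z: max payoff to Row = 5
Minimum is 1, achieved by columns X, Y (tied).
Each of X or Y is a minimax strategy.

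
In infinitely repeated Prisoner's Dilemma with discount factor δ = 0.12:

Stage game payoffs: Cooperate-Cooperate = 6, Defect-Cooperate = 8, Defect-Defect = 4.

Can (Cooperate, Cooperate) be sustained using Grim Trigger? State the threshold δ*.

δ* = 0.5; since δ = 0.12 < 0.5, cooperation cannot be sustained

Work:
For Grim Trigger:
Cooperate forever: 6/(1-δ)
Defect then punished: 8 + 4·δ/(1-δ)
Need: 6/(1-δ) ≥ 8 + 4·δ/(1-δ)
Solving: δ ≥ (T-R)/(T-P) = (8-6)/(8-4) = 0.5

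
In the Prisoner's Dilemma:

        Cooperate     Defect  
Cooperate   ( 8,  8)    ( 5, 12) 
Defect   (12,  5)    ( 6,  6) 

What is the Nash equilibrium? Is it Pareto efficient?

(Defect, Defect) is NE; not Pareto efficient

Work:
Defect dominates Cooperate for both players:
If P2 cooperates: Defect (12) > Cooperate (8)
If P2 defects: Defect (6) > Cooperate (5)
NE: (Defect, Defect) with payoff (6, 6)
But (Cooperate, Cooperate) = (8, 8) Pareto dominates (6, 6)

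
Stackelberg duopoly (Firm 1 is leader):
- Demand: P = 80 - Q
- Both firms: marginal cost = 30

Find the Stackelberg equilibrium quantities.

q₁* (leader) = 25.0, q₂* (follower) = 12.5

Work:
Follower's reaction: q₂ = (a - c - q₁)/2
Leader substitutes: π₁ = q₁·(a - q₁ - (a-c-q₁)/2 - c)
FOC: q₁* = (80 - 30)/2 = 25.00
Then: q₂* = (80 - 30 - 25.0)/2 = 12.50
Leader has first-mover advantage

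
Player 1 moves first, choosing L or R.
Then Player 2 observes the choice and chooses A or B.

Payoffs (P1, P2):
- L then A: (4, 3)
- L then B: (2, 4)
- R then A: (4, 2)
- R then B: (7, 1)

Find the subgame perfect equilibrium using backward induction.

P1 plays R, P2 plays B after L and A after R; Payoff (4, 2)

Work:
Backward induction:
After L: P2 chooses B → P1 gets 2
After R: P2 chooses A → P1 gets 4
P1 chooses R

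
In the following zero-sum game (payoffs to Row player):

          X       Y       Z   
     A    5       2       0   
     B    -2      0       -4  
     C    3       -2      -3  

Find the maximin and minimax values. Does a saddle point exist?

Maximin = 0, Minimax = 0, Saddle: True

Work:
Row minimums: [0, -4, -3] → maximin = 0
Column maximums: [5, 2, 0] → minimax = 0
Saddle point exists! Game value = 0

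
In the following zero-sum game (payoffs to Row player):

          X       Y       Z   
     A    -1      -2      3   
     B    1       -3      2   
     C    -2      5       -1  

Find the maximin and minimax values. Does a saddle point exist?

Maximin = -2, Minimax = 1, Saddle: False

Work:
Row minimums: [-2, -3, -2] → maximin = -2
Column maximums: [1, 5, 3] → minimax = 1
No saddle point (maximin ≠ minimax). Mixed strategy needed.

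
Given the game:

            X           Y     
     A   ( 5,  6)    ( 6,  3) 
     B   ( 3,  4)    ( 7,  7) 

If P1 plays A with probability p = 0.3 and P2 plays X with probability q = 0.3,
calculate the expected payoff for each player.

E[P1] = 5.77, E[P2] = 5.44

Work:
E[P1] = p·q·π₁(A,X) + p·(1-q)·π₁(A,Y) + (1-p)·q·π₁(B,X) + (1-p)·(1-q)·π₁(B,Y)
= 0.3·0.3·5 + 0.3·0.7·6 + 0.7·0.3·3 + 0.7·0.7·7
= 5.77

E[P2] = 5.44 (similar calculation)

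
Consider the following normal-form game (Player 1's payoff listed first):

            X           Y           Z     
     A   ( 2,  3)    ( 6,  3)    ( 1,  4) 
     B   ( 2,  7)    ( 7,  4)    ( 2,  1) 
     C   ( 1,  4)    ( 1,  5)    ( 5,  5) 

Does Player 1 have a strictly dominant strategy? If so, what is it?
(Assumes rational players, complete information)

No strictly dominant strategy exists for Player 1

Work:
A strategy strictly dominates another if it gives a strictly higher payoff against every opponent action. Compare each pair of P1's strategies column-by-column:
  A vs B: [2 vs 2, 6 vs 7, 1 vs 2] → A does not strictly dominate B (column X: 2 ≤ 2)
  A vs C: [2 vs 1, 6 vs 1, 1 vs 5] → A does not strictly dominate C (column Z: 1 ≤ 5)
  B vs A: [2 vs 2, 7 vs 6, 2 vs 1] → B does not strictly dominate A (column X: 2 ≤ 2)
  B vs C: [2 vs 1, 7 vs 1, 2 vs 5] → B does not strictly dominate C (column Z: 2 ≤ 5)
  C vs A: [1 vs 2, 1 vs 6, 5 vs 1] → C does not strictly dominate A (column X: 1 ≤ 2)
  C vs B: [1 vs 2, 1 vs 7, 5 vs 2] → C does not strictly dominate B (column X: 1 ≤ 2)
No single strategy strictly dominates all others → no strictly dominant strategy.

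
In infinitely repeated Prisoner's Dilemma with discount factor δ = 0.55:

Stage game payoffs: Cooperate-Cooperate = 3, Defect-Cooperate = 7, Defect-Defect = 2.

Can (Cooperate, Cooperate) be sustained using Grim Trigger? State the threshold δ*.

δ* = 0.8; since δ = 0.55 < 0.8, cooperation cannot be sustained

Work:
For Grim Trigger:
Cooperate forever: 3/(1-δ)
Defect then punished: 7 + 2·δ/(1-δ)
Need: 3/(1-δ) ≥ 7 + 2·δ/(1-δ)
Solving: δ ≥ (T-R)/(T-P) = (7-3)/(7-2) = 0.8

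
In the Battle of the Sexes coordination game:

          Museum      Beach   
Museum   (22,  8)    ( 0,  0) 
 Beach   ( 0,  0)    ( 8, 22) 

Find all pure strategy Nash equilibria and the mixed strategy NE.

Pure NE: (Museum, Museum) and (Beach, Beach); Mixed NE: p = 0.7333, q = 0.2667

Work:
Check pure NE:
(Museum, Museum): (22, 8) - no unilateral deviation beneficial
(Beach, Beach): (8, 22) - no unilateral deviation beneficial
Mixed NE: P1 plays Museum with p = 0.7333, P2 plays Museum with q = 0.2667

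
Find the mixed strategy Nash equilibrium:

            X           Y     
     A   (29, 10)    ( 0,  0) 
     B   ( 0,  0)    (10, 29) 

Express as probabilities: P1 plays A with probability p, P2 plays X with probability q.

p = 0.7436, q = 0.2564

Work:
Find probabilities that make opponent indifferent:
P2 chooses q to make P1 indifferent between A and B
P1 chooses p to make P2 indifferent between X and Y
Mixed NE: P1 plays (A: 0.7436, B: 0.2564), P2 plays (X: 0.2564, Y: 0.7436)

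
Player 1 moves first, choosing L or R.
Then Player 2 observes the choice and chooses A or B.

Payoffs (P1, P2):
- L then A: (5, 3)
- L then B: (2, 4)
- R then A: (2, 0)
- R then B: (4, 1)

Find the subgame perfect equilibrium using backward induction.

P1 plays R, P2 plays B after L and B after R; Payoff (4, 1)

Work:
Backward induction:
After L: P2 chooses B → P1 gets 2
After R: P2 chooses B → P1 gets 4
P1 chooses R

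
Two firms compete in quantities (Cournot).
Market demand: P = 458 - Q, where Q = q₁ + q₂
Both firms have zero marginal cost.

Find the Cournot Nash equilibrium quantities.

q₁* = q₂* = 152.67; P* = 152.67

Work:
Profit: π_i = P·q_i = (a - q_i - q_j)·q_i
FOC: ∂π_i/∂q_i = a - 2q_i - q_j = 0
Reaction function: q_i = (458 - q_j)/2
Symmetry: q* = 458/3 = 152.67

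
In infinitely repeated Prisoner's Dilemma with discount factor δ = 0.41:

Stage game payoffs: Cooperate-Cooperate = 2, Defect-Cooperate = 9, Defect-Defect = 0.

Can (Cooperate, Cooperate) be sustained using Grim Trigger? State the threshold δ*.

δ* = 0.7778; since δ = 0.41 < 0.7778, cooperation cannot be sustained

Work:
For Grim Trigger:
Cooperate forever: 2/(1-δ)
Defect then punished: 9 + 0·δ/(1-δ)
Need: 2/(1-δ) ≥ 9 + 0·δ/(1-δ)
Solving: δ ≥ (T-R)/(T-P) = (9-2)/(9-0) = 0.7778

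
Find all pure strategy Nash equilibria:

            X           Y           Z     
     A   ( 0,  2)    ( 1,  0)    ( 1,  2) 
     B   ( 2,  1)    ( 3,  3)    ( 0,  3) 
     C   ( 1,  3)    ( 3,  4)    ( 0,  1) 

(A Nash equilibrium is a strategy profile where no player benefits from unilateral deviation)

Nash equilibrium: (A, Z), (B, Y), (C, Y)

Work:
Best responses:
  P1 vs X: payoffs [0, 2, 1] → best response B (payoff 2)
  P1 vs Y: payoffs [1, 3, 3] → best response B/C (payoff 3)
  P1 vs Z: payoffs [1, 0, 0] → best response A (payoff 1)
  P2 vs A: payoffs [2, 0, 2] → best response X/Z (payoff 2)
  P2 vs B: payoffs [1, 3, 3] → best response Y/Z (payoff 3)
  P2 vs C: payoffs [3, 4, 1] → best response Y (payoff 4)
Mutual best responses: (A,Z), (B,Y), (C,Y) → Nash equilibria.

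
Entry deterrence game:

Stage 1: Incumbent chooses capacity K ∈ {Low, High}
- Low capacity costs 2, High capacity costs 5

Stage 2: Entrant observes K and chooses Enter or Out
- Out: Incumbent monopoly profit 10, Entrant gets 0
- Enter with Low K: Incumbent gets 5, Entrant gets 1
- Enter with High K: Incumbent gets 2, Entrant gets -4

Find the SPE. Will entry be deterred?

SPE: (High, Enter|Low, Out|High); Entry deterred. Incumbent net profit = 5

Work:
After Low K: Entrant enters (1 > 0)
After High K: Entrant stays out (-4 < 0)
Incumbent: Low → 5−2=3, High → 10−5=5
Incumbent chooses High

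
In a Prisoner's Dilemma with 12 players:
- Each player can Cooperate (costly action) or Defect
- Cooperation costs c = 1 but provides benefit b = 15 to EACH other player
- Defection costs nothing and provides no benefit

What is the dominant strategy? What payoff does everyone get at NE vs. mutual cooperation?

Dominant: Defect; NE payoff = 0; Coop payoff = 164

Work:
Defect dominates (saves cost c = 1, benefit to others is external)
NE: All defect → everyone gets 0
If all cooperate: each receives (11)×15 - 1 = 164
Social dilemma: 164 > 0 but NE gives 0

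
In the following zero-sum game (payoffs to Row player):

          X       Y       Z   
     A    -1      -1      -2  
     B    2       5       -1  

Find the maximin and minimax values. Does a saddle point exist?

Maximin = -1, Minimax = -1, Saddle: True

Work:
Row minimums: [-2, -1] → maximin = -1
Column maximums: [2, 5, -1] → minimax = -1
Saddle point exists! Game value = -1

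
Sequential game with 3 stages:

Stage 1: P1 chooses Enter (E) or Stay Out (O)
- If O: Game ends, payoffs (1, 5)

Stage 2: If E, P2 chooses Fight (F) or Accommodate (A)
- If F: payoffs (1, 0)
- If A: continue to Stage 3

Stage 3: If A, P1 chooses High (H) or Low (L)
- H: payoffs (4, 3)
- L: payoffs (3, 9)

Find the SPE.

SPE: (E, A, H); Outcome (4, 3)

Work:
Stage 3: P1 chooses H (4 vs 3)
Stage 2: P2: F->0, A->3 (anticipating H). Choose A
Stage 1: P1: O->1, E->4 (anticipating A, H). Choose E
SPE path: E -> A -> H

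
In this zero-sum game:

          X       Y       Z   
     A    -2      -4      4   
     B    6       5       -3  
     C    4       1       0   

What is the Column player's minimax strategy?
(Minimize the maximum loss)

Column should play Z, value = 4

Work:
Column player minimizes Row's maximum payoff:
Column X: max payoff to Row = 6
Column Y: max payoff to Row = 5
Column Z: max payoff to Row = 4
Minimum is 4, achieved by column Z.
Minimax strategy: Z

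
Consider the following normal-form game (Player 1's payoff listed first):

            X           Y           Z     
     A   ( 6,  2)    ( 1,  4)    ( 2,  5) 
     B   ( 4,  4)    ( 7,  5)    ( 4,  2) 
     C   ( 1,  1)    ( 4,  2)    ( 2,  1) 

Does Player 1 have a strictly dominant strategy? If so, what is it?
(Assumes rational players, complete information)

No strictly dominant strategy exists for Player 1

Work:
A strategy strictly dominates another if it gives a strictly higher payoff against every opponent action. Compare each pair of P1's strategies column-by-column:
  A vs B: [6 vs 4, 1 vs 7, 2 vs 4] → A does not strictly dominate B (column Y: 1 ≤ 7)
  A vs C: [6 vs 1, 1 vs 4, 2 vs 2] → A does not strictly dominate C (column Y: 1 ≤ 4)
  B vs A: [4 vs 6, 7 vs 1, 4 vs 2] → B does not strictly dominate A (column X: 4 ≤ 6)
  B vs C: [4 vs 1, 7 vs 4, 4 vs 2] → B strictly dominates C
  C vs A: [1 vs 6, 4 vs 1, 2 vs 2] → C does not strictly dominate A (column X: 1 ≤ 6)
  C vs B: [1 vs 4, 4 vs 7, 2 vs 4] → C does not strictly dominate B (column X: 1 ≤ 4)
No single strategy strictly dominates all others → no strictly dominant strategy.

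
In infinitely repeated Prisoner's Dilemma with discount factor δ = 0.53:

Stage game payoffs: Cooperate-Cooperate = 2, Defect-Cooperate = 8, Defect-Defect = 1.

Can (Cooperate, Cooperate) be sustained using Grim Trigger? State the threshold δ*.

δ* = 0.8571; since δ = 0.53 < 0.8571, cooperation cannot be sustained

Work:
For Grim Trigger:
Cooperate forever: 2/(1-δ)
Defect then punished: 8 + 1·δ/(1-δ)
Need: 2/(1-δ) ≥ 8 + 1·δ/(1-δ)
Solving: δ ≥ (T-R)/(T-P) = (8-2)/(8-1) = 0.8571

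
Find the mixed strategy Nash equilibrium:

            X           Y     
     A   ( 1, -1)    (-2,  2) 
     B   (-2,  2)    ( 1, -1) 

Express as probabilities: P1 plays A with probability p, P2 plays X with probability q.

p = 0.5, q = 0.5

Work:
Find probabilities that make opponent indifferent:
P2 chooses q to make P1 indifferent between A and B
P1 chooses p to make P2 indifferent between X and Y
Mixed NE: P1 plays (A: 0.5, B: 0.5), P2 plays (X: 0.5, Y: 0.5)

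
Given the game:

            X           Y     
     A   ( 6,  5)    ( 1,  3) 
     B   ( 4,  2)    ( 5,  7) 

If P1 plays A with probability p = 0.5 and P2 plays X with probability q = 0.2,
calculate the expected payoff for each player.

E[P1] = 3.4, E[P2] = 4.7

Work:
E[P1] = p·q·π₁(A,X) + p·(1-q)·π₁(A,Y) + (1-p)·q·π₁(B,X) + (1-p)·(1-q)·π₁(B,Y)
= 0.5·0.2·6 + 0.5·0.8·1 + 0.5·0.2·4 + 0.5·0.8·5
= 3.4

E[P2] = 4.7 (similar calculation)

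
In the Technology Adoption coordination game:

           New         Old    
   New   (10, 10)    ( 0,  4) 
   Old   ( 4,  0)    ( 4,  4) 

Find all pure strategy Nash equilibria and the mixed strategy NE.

Pure NE: (New, New) and (Old, Old); Mixed NE: p = 0.4, q = 0.4

Work:
Check pure NE:
(New, New): (10, 10) - no unilateral deviation beneficial
(Old, Old): (4, 4) - no unilateral deviation beneficial
Mixed NE: P1 plays New with p = 0.4, P2 plays New with q = 0.4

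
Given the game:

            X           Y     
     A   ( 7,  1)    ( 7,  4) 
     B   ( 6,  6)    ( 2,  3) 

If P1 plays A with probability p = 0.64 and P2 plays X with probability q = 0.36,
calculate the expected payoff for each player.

E[P1] = 5.7184, E[P2] = 3.3376

Work:
E[P1] = p·q·π₁(A,X) + p·(1-q)·π₁(A,Y) + (1-p)·q·π₁(B,X) + (1-p)·(1-q)·π₁(B,Y)
= 0.64·0.36·7 + 0.64·0.64·7 + 0.36·0.36·6 + 0.36·0.64·2
= 5.7184

E[P2] = 3.3376 (similar calculation)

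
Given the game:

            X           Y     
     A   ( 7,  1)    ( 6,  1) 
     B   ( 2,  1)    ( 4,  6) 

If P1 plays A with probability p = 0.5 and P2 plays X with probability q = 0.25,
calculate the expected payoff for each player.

E[P1] = 4.875, E[P2] = 2.875

Work:
E[P1] = p·q·π₁(A,X) + p·(1-q)·π₁(A,Y) + (1-p)·q·π₁(B,X) + (1-p)·(1-q)·π₁(B,Y)
= 0.5·0.25·7 + 0.5·0.75·6 + 0.5·0.25·2 + 0.5·0.75·4
= 4.875

E[P2] = 2.875 (similar calculation)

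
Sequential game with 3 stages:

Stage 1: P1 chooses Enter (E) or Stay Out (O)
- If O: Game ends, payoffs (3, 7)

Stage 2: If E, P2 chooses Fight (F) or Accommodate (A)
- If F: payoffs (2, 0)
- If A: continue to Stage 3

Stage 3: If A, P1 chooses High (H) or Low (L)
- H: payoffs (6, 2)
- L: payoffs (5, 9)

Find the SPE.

SPE: (E, A, H); Outcome (6, 2)

Work:
Stage 3: P1 chooses H (6 vs 5)
Stage 2: P2: F->0, A->2 (anticipating H). Choose A
Stage 1: P1: O->3, E->6 (anticipating A, H). Choose E
SPE path: E -> A -> H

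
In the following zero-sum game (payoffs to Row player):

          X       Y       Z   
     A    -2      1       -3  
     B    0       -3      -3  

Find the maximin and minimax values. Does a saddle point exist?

Maximin = -3, Minimax = -3, Saddle: True

Work:
Row minimums: [-3, -3] → maximin = -3
Column maximums: [0, 1, -3] → minimax = -3
Saddle point exists! Game value = -3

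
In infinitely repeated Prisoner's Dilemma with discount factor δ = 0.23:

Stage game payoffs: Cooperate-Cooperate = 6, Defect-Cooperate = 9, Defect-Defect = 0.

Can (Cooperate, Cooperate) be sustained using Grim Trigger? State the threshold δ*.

δ* = 0.3333; since δ = 0.23 < 0.3333, cooperation cannot be sustained

Work:
For Grim Trigger:
Cooperate forever: 6/(1-δ)
Defect then punished: 9 + 0·δ/(1-δ)
Need: 6/(1-δ) ≥ 9 + 0·δ/(1-δ)
Solving: δ ≥ (T-R)/(T-P) = (9-6)/(9-0) = 0.3333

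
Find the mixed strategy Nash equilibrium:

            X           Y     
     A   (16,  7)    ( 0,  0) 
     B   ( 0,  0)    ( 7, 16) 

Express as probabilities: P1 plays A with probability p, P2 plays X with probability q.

p = 0.6957, q = 0.3043

Work:
Find probabilities that make opponent indifferent:
P2 chooses q to make P1 indifferent between A and B
P1 chooses p to make P2 indifferent between X and Y
Mixed NE: P1 plays (A: 0.6957, B: 0.3043), P2 plays (X: 0.3043, Y: 0.6957)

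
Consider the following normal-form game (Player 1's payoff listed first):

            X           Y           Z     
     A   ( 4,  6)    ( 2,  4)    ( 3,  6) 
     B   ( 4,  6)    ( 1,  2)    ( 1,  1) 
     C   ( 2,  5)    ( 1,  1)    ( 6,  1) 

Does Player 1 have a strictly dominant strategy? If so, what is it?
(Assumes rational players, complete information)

No strictly dominant strategy exists for Player 1

Work:
A strategy strictly dominates another if it gives a strictly higher payoff against every opponent action. Compare each pair of P1's strategies column-by-column:
  A vs B: [4 vs 4, 2 vs 1, 3 vs 1] → A does not strictly dominate B (column X: 4 ≤ 4)
  A vs C: [4 vs 2, 2 vs 1, 3 vs 6] → A does not strictly dominate C (column Z: 3 ≤ 6)
  B vs A: [4 vs 4, 1 vs 2, 1 vs 3] → B does not strictly dominate A (column X: 4 ≤ 4)
  B vs C: [4 vs 2, 1 vs 1, 1 vs 6] → B does not strictly dominate C (column Y: 1 ≤ 1)
  C vs A: [2 vs 4, 1 vs 2, 6 vs 3] → C does not strictly dominate A (column X: 2 ≤ 4)
  C vs B: [2 vs 4, 1 vs 1, 6 vs 1] → C does not strictly dominate B (column X: 2 ≤ 4)
No single strategy strictly dominates all others → no strictly dominant strategy.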